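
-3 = -3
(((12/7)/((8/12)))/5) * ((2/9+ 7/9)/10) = 9/175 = 0.05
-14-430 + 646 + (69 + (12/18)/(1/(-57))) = 233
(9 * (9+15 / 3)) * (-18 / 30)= -378 / 5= -75.60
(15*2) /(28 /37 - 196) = -185 /1204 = -0.15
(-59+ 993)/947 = 934/947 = 0.99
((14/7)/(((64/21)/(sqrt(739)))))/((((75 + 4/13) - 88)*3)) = -91*sqrt(739)/5280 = -0.47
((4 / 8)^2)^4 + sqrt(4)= 2.00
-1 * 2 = -2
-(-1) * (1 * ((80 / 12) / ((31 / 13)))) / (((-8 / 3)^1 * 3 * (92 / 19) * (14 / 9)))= -3705 / 79856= -0.05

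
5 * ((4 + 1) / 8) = 25 / 8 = 3.12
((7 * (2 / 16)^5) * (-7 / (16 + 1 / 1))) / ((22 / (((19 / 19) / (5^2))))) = -49 / 306380800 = -0.00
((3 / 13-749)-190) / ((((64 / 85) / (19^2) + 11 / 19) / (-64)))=2662967040 / 25753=103404.15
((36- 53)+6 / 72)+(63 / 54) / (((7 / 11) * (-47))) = -9563 / 564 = -16.96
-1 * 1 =-1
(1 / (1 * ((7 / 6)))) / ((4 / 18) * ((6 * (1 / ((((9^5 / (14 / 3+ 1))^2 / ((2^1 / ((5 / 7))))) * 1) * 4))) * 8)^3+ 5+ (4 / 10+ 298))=7725788595658153090480160450882250 / 2734671636576464255593686806137065481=0.00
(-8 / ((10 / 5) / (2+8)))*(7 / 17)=-280 / 17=-16.47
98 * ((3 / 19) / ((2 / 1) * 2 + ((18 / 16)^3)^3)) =39460012032 / 17561536619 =2.25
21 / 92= 0.23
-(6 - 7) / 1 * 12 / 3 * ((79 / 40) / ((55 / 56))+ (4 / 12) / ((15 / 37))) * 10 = 56096 / 495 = 113.33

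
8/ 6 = 4/ 3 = 1.33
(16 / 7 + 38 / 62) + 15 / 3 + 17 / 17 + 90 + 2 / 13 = 279427 / 2821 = 99.05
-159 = -159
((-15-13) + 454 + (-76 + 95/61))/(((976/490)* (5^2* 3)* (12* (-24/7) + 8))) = -1471127/20718528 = -0.07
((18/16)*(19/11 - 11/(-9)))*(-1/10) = -0.33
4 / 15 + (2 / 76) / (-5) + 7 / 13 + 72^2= 38419367 / 7410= 5184.80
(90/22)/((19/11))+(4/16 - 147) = -10973/76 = -144.38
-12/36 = -1/3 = -0.33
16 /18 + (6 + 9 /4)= 329 /36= 9.14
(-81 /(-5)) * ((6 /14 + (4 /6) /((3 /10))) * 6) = 9018 /35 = 257.66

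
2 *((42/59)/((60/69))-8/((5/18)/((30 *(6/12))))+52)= -223717/295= -758.36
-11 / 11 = -1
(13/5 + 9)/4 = 29/10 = 2.90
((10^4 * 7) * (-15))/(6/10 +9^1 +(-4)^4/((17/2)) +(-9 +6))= -89250000/3121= -28596.60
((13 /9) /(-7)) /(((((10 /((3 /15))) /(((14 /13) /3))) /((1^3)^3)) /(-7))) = 7 /675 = 0.01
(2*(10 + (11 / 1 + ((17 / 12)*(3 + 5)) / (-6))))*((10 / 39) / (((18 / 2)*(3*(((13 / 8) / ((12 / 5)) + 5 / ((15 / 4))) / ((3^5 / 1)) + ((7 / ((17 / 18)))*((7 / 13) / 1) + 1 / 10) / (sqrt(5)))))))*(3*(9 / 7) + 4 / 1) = -548756436800000 / 77842561647487357 + 54269274571776000*sqrt(5) / 77842561647487357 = 1.55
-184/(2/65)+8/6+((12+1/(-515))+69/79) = -728155132/122055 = -5965.80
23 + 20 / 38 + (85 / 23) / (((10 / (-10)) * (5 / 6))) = 8343 / 437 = 19.09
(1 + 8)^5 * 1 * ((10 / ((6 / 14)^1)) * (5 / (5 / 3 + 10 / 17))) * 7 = 491878170 / 23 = 21386007.39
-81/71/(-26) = 81/1846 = 0.04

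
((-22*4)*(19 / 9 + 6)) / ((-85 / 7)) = 44968 / 765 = 58.78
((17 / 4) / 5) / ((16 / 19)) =1.01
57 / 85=0.67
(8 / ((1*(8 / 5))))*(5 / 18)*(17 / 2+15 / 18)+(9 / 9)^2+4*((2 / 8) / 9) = 380 / 27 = 14.07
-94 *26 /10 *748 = -914056 /5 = -182811.20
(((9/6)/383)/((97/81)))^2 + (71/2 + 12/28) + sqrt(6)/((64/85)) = 85 *sqrt(6)/64 + 1388478395149/38645510428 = 39.18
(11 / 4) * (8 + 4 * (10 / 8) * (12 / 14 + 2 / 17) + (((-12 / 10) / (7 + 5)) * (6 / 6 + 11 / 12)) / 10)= 20192293 / 571200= 35.35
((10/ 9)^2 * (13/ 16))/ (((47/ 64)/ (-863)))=-4487600/ 3807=-1178.78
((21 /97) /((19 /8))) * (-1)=-168 /1843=-0.09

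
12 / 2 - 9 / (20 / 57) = -393 / 20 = -19.65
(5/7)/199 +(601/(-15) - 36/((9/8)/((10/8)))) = -1672918/20895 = -80.06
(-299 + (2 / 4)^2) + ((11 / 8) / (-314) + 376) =194041 / 2512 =77.25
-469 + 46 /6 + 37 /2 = -2657 /6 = -442.83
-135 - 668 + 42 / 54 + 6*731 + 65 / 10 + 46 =65453 / 18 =3636.28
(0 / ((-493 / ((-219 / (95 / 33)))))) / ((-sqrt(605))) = 0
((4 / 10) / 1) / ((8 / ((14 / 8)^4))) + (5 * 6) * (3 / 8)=60001 / 5120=11.72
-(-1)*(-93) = -93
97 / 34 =2.85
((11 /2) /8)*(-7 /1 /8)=-0.60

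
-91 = -91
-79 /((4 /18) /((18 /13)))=-6399 /13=-492.23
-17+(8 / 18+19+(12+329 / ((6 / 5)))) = 5195 / 18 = 288.61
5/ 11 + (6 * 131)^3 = 485587656.45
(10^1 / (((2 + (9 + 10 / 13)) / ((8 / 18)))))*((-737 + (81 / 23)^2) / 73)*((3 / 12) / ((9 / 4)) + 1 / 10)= -378712256 / 478580481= -0.79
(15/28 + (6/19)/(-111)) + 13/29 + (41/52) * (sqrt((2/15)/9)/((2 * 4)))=41 * sqrt(30)/18720 + 560073/570836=0.99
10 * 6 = 60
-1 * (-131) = 131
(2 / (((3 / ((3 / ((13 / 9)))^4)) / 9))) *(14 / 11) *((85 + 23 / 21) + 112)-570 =666469290 / 24167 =27577.66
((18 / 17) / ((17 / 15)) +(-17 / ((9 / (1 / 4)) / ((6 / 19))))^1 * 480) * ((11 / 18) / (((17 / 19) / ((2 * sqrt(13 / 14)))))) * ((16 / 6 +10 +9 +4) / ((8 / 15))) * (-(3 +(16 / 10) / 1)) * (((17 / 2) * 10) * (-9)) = -2698883825 * sqrt(182) / 2312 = -15748241.09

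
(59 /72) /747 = 59 /53784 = 0.00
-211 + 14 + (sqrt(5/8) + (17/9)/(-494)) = -875879/4446 + sqrt(10)/4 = -196.21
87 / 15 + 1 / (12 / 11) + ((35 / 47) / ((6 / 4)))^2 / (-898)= 1199086769 / 178531380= 6.72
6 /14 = 0.43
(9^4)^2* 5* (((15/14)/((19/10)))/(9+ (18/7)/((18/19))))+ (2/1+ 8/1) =16142535955/1558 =10361062.87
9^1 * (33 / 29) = 297 / 29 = 10.24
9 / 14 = 0.64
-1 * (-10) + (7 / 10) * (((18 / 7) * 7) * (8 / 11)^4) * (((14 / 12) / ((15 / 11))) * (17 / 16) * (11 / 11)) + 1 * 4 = 572474 / 33275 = 17.20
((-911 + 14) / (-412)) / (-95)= -897 / 39140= -0.02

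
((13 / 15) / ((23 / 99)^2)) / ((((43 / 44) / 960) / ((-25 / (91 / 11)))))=-7589894400 / 159229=-47666.53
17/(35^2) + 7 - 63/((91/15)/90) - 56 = -15663854/15925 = -983.60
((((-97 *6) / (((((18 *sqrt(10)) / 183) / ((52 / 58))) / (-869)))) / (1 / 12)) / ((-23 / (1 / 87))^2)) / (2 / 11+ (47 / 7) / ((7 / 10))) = 36029104111 *sqrt(10) / 254874683655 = 0.45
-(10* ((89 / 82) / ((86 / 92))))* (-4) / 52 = 20470 / 22919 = 0.89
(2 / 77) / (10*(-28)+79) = -2 / 15477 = -0.00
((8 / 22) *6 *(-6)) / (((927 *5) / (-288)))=4608 / 5665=0.81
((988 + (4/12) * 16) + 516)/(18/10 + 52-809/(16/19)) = -362240/217653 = -1.66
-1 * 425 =-425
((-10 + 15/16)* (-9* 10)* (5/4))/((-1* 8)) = -32625/256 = -127.44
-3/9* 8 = -8/3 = -2.67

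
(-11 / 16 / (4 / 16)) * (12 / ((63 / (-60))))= 220 / 7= 31.43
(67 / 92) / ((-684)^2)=67 / 43042752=0.00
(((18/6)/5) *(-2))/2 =-3/5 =-0.60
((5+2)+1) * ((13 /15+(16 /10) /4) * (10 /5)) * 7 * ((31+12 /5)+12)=483056 /75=6440.75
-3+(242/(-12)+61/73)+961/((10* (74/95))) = 3274927/32412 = 101.04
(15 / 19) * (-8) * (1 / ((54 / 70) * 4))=-2.05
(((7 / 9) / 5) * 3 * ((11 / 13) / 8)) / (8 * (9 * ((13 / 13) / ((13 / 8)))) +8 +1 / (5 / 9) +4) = 77 / 90648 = 0.00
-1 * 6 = -6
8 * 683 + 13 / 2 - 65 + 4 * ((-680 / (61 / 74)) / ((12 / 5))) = 4030.64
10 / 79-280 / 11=-22010 / 869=-25.33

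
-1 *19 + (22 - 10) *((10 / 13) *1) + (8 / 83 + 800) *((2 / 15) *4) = 2249439 / 5395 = 416.95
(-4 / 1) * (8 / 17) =-32 / 17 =-1.88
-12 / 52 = -3 / 13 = -0.23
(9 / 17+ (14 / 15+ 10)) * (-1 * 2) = -22.93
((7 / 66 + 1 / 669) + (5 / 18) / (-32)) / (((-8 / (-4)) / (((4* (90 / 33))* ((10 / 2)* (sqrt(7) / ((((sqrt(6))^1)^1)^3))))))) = 3492575* sqrt(42) / 46626624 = 0.49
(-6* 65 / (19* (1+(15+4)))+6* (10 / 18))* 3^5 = 21303 / 38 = 560.61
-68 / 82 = -0.83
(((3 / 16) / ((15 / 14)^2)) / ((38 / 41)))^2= 4036081 / 129960000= 0.03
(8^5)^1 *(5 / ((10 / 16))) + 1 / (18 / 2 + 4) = 3407873 / 13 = 262144.08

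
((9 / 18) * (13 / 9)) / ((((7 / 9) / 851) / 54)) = 298701 / 7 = 42671.57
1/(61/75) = 75/61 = 1.23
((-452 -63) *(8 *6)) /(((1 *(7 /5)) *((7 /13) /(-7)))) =1606800 /7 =229542.86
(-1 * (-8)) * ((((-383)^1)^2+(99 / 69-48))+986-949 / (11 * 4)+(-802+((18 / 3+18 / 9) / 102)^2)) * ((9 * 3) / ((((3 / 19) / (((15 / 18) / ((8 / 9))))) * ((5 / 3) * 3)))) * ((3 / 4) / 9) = 7342009406623 / 2339744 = 3137954.16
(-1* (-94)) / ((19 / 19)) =94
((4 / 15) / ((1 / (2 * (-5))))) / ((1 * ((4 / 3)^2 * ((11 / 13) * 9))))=-13 / 66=-0.20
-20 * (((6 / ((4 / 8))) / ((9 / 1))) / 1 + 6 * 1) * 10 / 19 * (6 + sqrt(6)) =-8800 / 19 - 4400 * sqrt(6) / 57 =-652.24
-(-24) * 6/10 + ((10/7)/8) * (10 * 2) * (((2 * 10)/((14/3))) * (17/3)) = 24778/245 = 101.13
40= 40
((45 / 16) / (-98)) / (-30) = 3 / 3136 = 0.00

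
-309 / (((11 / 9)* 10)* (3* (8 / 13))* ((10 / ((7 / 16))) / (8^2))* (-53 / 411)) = 34670727 / 116600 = 297.35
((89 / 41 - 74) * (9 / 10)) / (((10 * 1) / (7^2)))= -259749 / 820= -316.77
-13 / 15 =-0.87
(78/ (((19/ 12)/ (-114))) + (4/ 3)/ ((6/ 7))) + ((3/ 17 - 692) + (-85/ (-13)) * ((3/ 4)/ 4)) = -200651657/ 31824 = -6305.04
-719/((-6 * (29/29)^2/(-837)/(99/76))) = -19859499/152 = -130654.60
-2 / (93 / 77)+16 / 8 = 32 / 93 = 0.34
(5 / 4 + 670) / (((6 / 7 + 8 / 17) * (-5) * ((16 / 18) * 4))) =-575127 / 20224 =-28.44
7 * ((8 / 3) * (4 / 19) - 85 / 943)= 177317 / 53751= 3.30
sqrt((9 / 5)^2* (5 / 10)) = 9* sqrt(2) / 10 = 1.27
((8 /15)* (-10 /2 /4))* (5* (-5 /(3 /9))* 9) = 450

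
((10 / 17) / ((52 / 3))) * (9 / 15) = 9 / 442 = 0.02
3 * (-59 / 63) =-59 / 21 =-2.81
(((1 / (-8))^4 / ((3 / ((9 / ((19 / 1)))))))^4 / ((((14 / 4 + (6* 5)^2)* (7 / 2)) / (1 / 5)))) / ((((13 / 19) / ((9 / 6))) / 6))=729 / 396835167765617243586560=0.00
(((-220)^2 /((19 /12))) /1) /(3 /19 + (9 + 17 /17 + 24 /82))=23812800 /8141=2925.05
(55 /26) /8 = 55 /208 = 0.26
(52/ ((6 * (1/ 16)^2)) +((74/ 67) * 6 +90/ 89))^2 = 4956432.92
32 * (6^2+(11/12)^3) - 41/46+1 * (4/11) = 8034079/6831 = 1176.12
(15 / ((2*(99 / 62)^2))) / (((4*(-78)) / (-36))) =4805 / 14157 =0.34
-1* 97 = -97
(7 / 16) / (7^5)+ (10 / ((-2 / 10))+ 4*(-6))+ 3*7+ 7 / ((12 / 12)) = -1767135 / 38416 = -46.00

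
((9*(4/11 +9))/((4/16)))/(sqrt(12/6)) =1854*sqrt(2)/11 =238.36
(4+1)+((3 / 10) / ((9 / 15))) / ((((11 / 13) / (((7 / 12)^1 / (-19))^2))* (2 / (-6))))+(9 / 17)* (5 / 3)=38110771 / 6480672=5.88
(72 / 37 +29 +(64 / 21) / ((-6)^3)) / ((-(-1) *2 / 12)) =1297838 / 6993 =185.59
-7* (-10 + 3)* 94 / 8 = 575.75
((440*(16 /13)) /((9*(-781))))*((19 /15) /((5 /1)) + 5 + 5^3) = -10.04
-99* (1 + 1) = -198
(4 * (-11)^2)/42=242/21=11.52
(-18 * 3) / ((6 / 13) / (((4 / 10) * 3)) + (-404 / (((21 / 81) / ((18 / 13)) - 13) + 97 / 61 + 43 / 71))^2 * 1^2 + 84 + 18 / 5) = -1752896770494698790 / 49859009786761257391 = -0.04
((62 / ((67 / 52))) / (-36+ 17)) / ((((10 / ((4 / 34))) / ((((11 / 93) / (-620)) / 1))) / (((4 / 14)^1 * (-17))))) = -572 / 20718075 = -0.00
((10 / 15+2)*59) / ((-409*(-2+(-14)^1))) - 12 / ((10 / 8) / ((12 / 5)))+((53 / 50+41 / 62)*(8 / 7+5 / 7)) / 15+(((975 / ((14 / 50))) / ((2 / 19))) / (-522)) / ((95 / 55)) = -229684414247 / 3860755500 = -59.49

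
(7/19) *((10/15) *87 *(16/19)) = 6496/361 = 17.99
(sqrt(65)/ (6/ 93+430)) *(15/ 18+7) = 1457 *sqrt(65)/ 79992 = 0.15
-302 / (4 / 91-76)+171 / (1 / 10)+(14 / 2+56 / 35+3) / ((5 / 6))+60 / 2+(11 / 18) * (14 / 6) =1759.32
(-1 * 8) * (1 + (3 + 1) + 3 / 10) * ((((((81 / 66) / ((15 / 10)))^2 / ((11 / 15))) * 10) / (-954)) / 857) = 540 / 1140667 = 0.00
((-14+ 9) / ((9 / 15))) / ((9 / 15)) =-125 / 9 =-13.89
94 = 94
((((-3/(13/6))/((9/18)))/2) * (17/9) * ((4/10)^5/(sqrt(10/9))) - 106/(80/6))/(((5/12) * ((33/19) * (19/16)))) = -9.28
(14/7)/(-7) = -0.29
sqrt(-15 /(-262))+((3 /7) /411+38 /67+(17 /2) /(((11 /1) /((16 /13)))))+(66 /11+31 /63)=sqrt(3930) /262+94640704 /11813373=8.25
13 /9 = 1.44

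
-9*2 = -18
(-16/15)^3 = -4096/3375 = -1.21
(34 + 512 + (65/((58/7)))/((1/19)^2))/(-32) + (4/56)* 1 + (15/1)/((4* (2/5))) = -1248733/12992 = -96.12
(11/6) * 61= 111.83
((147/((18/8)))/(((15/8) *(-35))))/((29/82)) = -18368/6525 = -2.82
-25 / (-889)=25 / 889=0.03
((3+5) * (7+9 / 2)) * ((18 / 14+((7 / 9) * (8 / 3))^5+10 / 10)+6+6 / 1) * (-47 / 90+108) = 2353833663188456 / 4519905705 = 520770.52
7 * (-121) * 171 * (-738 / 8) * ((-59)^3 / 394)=-10976450464287 / 1576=-6964752832.67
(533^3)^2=22927845901396969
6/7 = 0.86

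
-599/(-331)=599/331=1.81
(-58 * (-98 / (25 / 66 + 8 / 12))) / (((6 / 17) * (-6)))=-531454 / 207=-2567.41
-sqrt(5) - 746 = -748.24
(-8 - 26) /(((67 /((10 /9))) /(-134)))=680 /9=75.56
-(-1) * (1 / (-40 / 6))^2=9 / 400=0.02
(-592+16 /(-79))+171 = -33275 /79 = -421.20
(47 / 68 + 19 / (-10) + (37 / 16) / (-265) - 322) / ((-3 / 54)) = 209677689 / 36040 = 5817.92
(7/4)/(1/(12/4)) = 21/4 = 5.25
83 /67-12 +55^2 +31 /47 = 9493915 /3149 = 3014.90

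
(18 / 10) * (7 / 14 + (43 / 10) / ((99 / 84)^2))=39157 / 6050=6.47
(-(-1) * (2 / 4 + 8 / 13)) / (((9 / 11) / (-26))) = -319 / 9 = -35.44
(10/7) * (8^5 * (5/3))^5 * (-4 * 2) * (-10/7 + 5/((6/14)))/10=-203061758763394744188928000000/35721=-5684660529195564071244590.00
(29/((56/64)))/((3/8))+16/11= 20752/231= 89.84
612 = 612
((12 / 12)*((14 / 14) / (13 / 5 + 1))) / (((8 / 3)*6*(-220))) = -1 / 12672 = -0.00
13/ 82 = 0.16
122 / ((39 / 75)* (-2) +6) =24.60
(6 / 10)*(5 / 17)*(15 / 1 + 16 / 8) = 3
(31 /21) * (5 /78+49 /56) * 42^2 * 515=32744215 /26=1259392.88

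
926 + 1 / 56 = 51857 / 56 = 926.02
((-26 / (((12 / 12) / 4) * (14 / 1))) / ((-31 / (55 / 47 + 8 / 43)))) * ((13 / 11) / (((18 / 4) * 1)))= 3705832 / 43417143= 0.09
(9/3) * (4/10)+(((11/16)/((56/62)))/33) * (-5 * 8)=233/840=0.28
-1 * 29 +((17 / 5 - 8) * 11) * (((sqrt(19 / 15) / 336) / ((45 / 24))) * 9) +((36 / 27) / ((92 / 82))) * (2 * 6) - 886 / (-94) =-5744 / 1081 - 253 * sqrt(285) / 5250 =-6.13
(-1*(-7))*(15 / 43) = 105 / 43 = 2.44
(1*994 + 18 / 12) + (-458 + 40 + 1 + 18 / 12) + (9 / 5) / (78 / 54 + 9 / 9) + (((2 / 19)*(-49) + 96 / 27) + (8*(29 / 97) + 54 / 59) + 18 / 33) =62758279493 / 107649630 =582.99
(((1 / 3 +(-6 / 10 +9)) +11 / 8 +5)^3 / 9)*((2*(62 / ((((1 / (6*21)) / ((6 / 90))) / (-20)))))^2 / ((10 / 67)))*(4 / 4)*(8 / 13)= 150410331930940088 / 219375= 685631142705.14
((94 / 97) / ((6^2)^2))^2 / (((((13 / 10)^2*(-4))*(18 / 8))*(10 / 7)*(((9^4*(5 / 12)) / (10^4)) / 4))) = -77315000 / 205348485129723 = -0.00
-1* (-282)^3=22425768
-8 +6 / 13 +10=32 / 13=2.46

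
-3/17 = -0.18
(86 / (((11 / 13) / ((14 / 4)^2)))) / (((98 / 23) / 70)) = 449995 / 22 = 20454.32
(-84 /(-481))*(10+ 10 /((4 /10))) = 2940 /481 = 6.11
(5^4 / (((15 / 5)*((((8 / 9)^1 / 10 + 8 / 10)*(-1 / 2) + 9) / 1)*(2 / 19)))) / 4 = 35625 / 616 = 57.83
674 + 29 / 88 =59341 / 88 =674.33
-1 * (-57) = 57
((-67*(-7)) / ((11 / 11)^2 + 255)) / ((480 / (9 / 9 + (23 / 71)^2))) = 261233 / 61943808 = 0.00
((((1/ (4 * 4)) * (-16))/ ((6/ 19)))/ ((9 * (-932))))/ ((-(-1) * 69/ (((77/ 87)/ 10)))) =1463/ 3021189840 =0.00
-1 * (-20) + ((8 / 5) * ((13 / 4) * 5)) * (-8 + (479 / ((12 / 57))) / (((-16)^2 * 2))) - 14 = -88535 / 1024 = -86.46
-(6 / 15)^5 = -32 / 3125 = -0.01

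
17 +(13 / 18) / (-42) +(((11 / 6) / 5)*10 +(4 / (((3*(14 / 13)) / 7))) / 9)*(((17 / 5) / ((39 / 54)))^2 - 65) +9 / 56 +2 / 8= -6604627 / 36504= -180.93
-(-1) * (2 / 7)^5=32 / 16807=0.00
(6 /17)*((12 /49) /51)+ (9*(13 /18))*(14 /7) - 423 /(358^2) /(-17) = 23597523547 /1814930404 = 13.00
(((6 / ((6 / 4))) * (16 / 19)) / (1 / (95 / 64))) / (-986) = -0.01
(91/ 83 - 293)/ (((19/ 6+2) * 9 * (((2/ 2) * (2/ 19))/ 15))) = -2301660/ 2573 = -894.54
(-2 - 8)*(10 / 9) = -100 / 9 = -11.11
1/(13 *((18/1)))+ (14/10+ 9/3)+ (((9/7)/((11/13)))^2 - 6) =0.71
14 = 14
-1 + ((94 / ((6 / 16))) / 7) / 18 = 187 / 189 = 0.99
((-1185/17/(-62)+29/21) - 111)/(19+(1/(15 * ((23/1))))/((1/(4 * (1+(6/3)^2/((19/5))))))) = -5247109255/920043978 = -5.70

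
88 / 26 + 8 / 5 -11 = -391 / 65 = -6.02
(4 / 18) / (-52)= -1 / 234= -0.00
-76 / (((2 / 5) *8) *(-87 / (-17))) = -1615 / 348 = -4.64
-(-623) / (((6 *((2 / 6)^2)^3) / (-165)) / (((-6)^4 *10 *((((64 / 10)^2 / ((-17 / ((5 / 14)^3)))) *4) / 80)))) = 739954828800 / 833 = 888301115.01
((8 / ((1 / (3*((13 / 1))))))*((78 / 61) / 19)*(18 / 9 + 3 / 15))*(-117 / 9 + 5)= -2141568 / 5795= -369.55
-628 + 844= 216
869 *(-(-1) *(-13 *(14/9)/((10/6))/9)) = -158158/135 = -1171.54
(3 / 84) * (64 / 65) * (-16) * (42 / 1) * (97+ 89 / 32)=-2357.91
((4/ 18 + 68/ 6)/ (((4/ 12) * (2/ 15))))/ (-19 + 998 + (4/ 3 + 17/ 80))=62400/ 235331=0.27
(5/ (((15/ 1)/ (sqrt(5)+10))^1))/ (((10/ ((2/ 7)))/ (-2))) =-4/ 21 - 2 * sqrt(5)/ 105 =-0.23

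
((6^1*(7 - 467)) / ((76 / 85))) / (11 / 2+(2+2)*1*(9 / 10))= -586500 / 1729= -339.21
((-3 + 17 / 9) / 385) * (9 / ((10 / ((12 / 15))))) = -4 / 1925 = -0.00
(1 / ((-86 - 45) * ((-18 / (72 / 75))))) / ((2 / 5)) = 2 / 1965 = 0.00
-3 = -3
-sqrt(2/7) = -sqrt(14)/7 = -0.53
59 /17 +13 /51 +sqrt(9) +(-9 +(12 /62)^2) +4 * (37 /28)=1045927 /343077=3.05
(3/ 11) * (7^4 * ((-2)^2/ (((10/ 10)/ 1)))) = 28812/ 11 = 2619.27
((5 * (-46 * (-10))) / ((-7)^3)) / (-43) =2300 / 14749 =0.16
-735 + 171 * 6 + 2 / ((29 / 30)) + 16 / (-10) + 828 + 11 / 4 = 1122.22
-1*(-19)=19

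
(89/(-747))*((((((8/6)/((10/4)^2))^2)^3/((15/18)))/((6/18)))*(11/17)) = -0.00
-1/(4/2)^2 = -1/4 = -0.25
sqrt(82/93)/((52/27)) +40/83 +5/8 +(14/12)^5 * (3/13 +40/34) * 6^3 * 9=9 * sqrt(7626)/1612 +867840617/146744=5914.46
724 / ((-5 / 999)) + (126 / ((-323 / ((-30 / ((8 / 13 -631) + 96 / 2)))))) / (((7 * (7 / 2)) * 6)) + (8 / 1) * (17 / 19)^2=-235229744053424 / 1626212945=-144648.80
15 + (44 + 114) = 173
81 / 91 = 0.89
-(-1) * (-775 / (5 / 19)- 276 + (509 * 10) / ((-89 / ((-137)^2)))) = -95820879 / 89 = -1076639.09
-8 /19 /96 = -1 /228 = -0.00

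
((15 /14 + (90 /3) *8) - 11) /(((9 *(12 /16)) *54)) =0.63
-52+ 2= -50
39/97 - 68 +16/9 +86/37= -2050979/32301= -63.50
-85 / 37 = -2.30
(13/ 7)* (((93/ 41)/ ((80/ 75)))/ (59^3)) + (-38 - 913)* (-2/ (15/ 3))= 1793776990611/ 4715501840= 380.40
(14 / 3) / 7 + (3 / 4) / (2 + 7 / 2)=53 / 66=0.80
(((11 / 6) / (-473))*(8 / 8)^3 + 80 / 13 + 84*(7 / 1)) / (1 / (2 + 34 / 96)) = 225184027 / 160992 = 1398.73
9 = 9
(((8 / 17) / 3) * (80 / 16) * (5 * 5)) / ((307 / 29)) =1.85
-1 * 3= -3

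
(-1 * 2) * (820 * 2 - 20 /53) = -173800 /53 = -3279.25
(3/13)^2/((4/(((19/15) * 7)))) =399/3380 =0.12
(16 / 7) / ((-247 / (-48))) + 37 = 64741 / 1729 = 37.44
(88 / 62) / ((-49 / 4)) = -176 / 1519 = -0.12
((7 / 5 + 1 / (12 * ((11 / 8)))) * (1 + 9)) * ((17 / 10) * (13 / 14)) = 53261 / 2310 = 23.06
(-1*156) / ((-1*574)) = 78 / 287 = 0.27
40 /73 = 0.55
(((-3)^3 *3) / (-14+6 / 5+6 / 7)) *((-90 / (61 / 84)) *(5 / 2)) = -2101.40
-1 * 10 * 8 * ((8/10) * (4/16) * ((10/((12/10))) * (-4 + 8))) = -1600/3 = -533.33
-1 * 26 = -26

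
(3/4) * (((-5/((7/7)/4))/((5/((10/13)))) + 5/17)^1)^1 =-1845/884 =-2.09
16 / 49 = 0.33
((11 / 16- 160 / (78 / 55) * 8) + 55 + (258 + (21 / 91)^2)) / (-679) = 4776535 / 5508048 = 0.87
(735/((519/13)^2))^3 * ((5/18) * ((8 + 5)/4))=4613937672833125/52116216477581016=0.09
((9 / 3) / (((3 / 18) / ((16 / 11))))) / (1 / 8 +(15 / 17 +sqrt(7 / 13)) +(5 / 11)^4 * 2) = 23406399867136 / 536362888675 - 11533910874112 * sqrt(91) / 3754540220725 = 14.33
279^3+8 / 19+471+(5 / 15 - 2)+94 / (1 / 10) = 1237985779 / 57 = 21719048.75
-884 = -884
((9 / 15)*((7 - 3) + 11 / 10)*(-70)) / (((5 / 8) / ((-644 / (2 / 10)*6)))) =33106752 / 5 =6621350.40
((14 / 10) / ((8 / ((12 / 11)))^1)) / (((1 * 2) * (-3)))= -7 / 220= -0.03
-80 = -80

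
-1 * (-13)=13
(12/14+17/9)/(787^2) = 173/39020247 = 0.00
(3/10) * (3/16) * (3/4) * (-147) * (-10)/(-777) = -189/2368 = -0.08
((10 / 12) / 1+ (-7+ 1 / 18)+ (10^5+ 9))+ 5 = 900071 / 9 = 100007.89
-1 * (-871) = 871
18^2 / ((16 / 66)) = 2673 / 2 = 1336.50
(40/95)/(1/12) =96/19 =5.05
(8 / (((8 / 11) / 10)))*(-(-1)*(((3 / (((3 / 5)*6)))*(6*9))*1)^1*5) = 24750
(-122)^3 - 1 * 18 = -1815866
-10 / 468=-0.02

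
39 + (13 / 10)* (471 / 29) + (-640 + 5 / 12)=-579.47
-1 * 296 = -296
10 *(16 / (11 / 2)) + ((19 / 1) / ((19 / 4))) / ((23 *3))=22124 / 759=29.15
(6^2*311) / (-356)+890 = 76411 / 89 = 858.55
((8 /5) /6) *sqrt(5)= 4 *sqrt(5) /15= 0.60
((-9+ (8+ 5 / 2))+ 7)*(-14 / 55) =-119 / 55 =-2.16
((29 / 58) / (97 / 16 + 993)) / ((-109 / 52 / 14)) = -5824 / 1742365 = -0.00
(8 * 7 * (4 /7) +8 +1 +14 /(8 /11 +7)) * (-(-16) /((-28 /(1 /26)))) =-7278 /7735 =-0.94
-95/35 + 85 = 576/7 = 82.29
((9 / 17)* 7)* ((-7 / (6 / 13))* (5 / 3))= -3185 / 34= -93.68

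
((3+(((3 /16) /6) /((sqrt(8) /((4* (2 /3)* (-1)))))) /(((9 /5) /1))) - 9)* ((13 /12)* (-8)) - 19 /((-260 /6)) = 65* sqrt(2) /648+6817 /130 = 52.58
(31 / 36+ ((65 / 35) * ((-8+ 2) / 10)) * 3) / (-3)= 3127 / 3780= 0.83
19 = 19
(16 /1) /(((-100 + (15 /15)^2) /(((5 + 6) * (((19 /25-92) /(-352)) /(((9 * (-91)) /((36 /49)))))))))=0.00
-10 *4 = -40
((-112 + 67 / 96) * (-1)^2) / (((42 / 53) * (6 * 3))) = -566305 / 72576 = -7.80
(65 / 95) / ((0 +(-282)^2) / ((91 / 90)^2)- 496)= 107653 / 12160703456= 0.00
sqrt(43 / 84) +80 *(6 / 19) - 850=-15670 / 19 +sqrt(903) / 42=-824.02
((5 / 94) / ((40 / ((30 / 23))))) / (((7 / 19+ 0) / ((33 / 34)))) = 9405 / 2058224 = 0.00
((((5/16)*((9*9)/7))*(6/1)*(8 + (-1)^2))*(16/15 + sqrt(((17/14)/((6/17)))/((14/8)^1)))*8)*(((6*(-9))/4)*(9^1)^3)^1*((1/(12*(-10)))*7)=4782969/5 + 81310473*sqrt(3)/112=2214039.07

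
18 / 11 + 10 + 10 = 238 / 11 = 21.64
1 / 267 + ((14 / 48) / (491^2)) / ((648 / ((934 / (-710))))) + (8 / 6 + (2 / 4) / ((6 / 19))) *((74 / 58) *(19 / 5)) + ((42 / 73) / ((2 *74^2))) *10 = 4856206654116280003207 / 343314303399368550720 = 14.15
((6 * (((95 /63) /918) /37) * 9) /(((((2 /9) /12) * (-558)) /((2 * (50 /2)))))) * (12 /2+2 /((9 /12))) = -123500 /1228437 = -0.10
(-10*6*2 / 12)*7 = -70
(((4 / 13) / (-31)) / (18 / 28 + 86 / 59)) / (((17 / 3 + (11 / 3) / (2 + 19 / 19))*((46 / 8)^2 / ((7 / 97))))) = -1665216 / 1112227491115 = -0.00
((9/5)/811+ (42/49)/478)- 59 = -59.00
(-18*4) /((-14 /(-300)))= -10800 /7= -1542.86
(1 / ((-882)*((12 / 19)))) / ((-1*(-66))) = -19 / 698544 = -0.00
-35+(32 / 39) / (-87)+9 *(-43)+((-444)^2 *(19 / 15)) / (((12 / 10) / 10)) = 7058993962 / 3393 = 2080457.99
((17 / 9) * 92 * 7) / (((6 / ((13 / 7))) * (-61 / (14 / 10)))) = -71162 / 8235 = -8.64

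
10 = 10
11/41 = 0.27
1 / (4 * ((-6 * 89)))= -0.00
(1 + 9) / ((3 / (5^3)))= 1250 / 3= 416.67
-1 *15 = -15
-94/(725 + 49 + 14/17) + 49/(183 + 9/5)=62521/434676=0.14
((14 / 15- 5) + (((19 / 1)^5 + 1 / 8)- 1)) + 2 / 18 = 2476094.17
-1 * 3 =-3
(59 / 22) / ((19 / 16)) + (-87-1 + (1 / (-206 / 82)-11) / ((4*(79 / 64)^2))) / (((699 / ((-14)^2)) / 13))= -30552607852456 / 93910654893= -325.34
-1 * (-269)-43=226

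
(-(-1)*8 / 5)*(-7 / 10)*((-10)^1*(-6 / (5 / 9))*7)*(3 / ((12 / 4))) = -21168 / 25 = -846.72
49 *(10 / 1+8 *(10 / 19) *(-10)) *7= -209230 / 19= -11012.11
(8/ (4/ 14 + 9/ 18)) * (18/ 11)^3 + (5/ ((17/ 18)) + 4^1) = 13417406/ 248897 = 53.91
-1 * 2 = -2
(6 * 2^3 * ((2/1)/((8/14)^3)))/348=343/232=1.48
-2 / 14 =-1 / 7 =-0.14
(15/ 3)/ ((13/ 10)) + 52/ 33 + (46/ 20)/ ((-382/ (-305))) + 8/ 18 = 7573861/ 983268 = 7.70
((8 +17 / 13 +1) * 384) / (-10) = -25728 / 65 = -395.82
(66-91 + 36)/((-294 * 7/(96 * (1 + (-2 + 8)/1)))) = -176/49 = -3.59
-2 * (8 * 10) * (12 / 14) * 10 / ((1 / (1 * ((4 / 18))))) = -6400 / 21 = -304.76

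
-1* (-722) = 722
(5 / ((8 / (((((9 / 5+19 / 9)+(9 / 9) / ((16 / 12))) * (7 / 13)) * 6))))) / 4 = 5873 / 2496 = 2.35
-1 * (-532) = 532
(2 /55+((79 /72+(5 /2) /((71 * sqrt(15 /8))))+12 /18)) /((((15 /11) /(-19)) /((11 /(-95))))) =2.95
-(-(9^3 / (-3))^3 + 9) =-14348916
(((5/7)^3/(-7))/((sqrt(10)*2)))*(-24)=150*sqrt(10)/2401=0.20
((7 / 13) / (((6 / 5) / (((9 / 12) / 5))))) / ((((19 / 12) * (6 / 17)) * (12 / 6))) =119 / 1976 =0.06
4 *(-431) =-1724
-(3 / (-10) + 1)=-7 / 10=-0.70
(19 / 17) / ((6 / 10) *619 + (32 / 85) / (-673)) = 12787 / 4249181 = 0.00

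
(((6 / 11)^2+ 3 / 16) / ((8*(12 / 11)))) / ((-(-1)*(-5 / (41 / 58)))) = -12833 / 1633280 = -0.01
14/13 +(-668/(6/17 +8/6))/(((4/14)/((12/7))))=-1328050/559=-2375.76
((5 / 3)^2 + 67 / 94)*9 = 2953 / 94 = 31.41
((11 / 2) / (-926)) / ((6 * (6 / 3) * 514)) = -11 / 11423136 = -0.00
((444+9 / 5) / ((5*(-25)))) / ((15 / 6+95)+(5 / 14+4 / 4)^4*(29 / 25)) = -85629264 / 2435457725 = -0.04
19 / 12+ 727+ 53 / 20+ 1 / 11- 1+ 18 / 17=4103059 / 5610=731.38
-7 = -7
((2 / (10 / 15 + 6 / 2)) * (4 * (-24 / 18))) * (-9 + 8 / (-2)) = 416 / 11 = 37.82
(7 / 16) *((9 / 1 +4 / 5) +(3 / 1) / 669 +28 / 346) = 6673961 / 1543160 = 4.32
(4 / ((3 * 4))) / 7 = 1 / 21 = 0.05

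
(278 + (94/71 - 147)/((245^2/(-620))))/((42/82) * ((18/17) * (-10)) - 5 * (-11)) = 166051343734/29453127025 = 5.64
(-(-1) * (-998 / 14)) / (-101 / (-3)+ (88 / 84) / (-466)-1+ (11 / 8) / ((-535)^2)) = -798684529800 / 365971918423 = -2.18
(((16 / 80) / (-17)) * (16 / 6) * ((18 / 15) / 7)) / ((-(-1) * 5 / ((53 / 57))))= -0.00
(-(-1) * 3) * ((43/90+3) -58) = -163.57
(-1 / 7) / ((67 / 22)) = -22 / 469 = -0.05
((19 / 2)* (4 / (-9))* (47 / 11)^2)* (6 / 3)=-167884 / 1089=-154.16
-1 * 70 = -70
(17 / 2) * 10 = 85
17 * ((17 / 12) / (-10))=-289 / 120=-2.41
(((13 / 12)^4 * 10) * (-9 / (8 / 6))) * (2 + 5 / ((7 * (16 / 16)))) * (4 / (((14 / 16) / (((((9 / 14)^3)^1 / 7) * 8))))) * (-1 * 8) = 659330685 / 235298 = 2802.11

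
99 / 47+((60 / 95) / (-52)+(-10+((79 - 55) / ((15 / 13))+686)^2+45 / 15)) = 144985188229 / 290225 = 499561.33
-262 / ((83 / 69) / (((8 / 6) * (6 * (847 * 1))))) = -122496528 / 83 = -1475861.78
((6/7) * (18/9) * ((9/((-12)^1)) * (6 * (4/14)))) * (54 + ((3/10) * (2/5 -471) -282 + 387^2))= -403379514/1225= -329289.40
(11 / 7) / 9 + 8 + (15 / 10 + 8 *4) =5251 / 126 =41.67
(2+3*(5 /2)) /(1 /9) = 171 /2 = 85.50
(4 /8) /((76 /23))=23 /152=0.15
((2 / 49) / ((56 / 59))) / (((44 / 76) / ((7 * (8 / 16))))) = 1121 / 4312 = 0.26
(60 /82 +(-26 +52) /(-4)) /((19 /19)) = -473 /82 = -5.77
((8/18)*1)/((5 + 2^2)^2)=4/729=0.01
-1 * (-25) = 25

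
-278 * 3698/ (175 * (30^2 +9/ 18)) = -2056088/ 315175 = -6.52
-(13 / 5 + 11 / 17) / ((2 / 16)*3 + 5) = -2208 / 3655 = -0.60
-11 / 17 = -0.65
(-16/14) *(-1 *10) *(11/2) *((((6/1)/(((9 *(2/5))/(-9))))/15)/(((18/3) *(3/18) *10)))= -6.29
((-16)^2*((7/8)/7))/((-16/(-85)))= 170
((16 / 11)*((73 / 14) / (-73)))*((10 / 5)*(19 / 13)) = -0.30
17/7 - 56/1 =-375/7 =-53.57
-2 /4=-1 /2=-0.50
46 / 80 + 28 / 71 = 2753 / 2840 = 0.97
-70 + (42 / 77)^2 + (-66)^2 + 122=533404 / 121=4408.30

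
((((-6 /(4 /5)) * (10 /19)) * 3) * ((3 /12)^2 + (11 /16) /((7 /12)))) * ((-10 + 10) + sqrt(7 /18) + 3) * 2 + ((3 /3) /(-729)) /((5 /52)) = -342047453 /3878280- 10425 * sqrt(14) /2128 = -106.53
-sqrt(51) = -7.14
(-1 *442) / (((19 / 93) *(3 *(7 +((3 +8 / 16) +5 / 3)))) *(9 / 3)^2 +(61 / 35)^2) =-33569900 / 5327927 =-6.30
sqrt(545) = 23.35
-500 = -500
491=491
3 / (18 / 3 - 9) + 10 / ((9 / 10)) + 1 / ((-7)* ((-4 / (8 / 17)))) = 10847 / 1071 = 10.13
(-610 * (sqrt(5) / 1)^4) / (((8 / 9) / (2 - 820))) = 28067625 / 2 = 14033812.50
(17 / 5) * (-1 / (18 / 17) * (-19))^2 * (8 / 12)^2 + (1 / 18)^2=7094417 / 14580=486.59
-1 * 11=-11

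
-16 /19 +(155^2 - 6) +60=457485 /19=24078.16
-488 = -488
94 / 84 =47 / 42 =1.12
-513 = -513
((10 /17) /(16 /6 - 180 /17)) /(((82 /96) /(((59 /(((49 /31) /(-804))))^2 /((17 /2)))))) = -1556940460504320 /169023197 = -9211401.09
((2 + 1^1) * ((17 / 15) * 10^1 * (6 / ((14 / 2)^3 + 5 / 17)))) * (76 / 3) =21964 / 1459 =15.05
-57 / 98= -0.58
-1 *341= -341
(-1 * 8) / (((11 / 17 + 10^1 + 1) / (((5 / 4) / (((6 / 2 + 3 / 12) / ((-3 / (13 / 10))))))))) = 3400 / 5577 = 0.61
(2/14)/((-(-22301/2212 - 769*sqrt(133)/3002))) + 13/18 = 16573363/22465566 - 4424*sqrt(133)/11232783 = 0.73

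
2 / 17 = 0.12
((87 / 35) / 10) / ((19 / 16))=696 / 3325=0.21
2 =2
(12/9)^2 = 16/9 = 1.78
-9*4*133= -4788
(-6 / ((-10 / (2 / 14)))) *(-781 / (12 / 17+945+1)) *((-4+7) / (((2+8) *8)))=-119493 / 45063200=-0.00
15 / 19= 0.79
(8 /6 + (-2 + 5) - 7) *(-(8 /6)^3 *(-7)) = -3584 /81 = -44.25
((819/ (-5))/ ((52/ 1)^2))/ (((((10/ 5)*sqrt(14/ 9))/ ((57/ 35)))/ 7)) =-1539*sqrt(14)/ 20800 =-0.28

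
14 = 14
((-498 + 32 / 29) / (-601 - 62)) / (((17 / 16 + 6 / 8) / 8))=1844480 / 557583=3.31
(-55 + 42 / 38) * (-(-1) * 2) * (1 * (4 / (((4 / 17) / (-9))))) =313344 / 19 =16491.79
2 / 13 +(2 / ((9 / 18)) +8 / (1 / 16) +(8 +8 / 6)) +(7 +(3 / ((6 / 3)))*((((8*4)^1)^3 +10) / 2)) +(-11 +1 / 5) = 9641263 / 390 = 24721.19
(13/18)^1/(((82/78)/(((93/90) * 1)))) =5239/7380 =0.71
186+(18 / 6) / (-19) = 3531 / 19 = 185.84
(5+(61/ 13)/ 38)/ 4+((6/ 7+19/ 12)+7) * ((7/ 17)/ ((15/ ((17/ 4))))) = 423661/ 177840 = 2.38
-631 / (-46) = 631 / 46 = 13.72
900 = 900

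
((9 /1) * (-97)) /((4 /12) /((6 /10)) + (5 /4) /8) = -1226.46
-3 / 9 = -1 / 3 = -0.33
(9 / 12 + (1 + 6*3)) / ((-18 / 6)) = -79 / 12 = -6.58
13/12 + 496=5965/12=497.08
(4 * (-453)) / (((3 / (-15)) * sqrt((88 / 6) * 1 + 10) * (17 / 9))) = 40770 * sqrt(222) / 629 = 965.75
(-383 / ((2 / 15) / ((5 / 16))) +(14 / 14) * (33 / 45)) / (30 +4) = -430523 / 16320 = -26.38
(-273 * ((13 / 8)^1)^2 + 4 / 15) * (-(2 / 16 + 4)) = 7609789 / 2560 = 2972.57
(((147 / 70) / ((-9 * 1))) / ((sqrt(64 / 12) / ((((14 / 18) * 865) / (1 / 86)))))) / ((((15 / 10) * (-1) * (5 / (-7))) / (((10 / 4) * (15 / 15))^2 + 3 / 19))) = -1242617999 * sqrt(3) / 61560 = -34962.27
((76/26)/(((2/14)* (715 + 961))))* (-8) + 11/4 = 57789/21788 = 2.65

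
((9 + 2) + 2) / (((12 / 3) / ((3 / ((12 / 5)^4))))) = 8125 / 27648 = 0.29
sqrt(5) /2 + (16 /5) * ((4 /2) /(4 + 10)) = 16 /35 + sqrt(5) /2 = 1.58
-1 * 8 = -8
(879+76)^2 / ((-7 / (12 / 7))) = -10944300 / 49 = -223353.06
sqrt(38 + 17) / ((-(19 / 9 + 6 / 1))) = -9*sqrt(55) / 73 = -0.91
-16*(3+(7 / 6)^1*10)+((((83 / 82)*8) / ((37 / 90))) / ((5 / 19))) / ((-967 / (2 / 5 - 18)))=-5133649664 / 22004085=-233.30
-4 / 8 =-1 / 2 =-0.50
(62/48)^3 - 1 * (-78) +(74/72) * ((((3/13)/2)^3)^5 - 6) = 13402546985781054423693157/181144008966858399940608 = 73.99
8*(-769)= -6152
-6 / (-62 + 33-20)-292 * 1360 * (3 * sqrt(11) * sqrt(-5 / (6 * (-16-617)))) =6 / 49-198560 * sqrt(23210) / 211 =-143366.11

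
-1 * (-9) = 9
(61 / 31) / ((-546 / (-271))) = 16531 / 16926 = 0.98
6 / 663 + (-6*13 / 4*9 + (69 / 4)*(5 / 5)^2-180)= -299005 / 884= -338.24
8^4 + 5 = 4101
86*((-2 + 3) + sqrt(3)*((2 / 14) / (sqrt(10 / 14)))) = 86*sqrt(105) / 35 + 86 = 111.18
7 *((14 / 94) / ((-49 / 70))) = -70 / 47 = -1.49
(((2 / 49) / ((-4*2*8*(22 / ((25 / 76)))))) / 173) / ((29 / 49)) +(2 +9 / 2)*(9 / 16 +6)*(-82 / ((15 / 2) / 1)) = -125188839801 / 268429568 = -466.38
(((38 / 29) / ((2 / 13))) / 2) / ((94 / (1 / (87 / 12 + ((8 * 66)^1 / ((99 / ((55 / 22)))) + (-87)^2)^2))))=2223 / 2821006956811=0.00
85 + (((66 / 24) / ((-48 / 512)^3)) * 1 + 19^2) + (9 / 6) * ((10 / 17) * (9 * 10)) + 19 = -1282019 / 459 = -2793.07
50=50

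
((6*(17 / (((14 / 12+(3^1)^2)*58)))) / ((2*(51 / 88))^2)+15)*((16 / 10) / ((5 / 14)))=50956304 / 751825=67.78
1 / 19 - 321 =-6098 / 19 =-320.95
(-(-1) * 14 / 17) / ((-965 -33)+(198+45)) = -14 / 12835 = -0.00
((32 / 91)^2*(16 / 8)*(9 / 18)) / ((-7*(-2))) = 512 / 57967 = 0.01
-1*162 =-162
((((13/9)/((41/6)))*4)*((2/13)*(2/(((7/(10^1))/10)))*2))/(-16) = -400/861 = -0.46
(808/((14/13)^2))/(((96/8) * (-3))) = -17069/882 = -19.35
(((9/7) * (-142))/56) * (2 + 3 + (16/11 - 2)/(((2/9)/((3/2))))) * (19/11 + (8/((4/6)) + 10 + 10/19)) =-93933639/901208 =-104.23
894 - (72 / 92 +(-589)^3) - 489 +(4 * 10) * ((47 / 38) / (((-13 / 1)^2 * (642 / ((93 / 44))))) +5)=35523992414202251 / 173849962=204337073.22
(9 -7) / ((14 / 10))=1.43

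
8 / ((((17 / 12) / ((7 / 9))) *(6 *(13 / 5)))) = 560 / 1989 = 0.28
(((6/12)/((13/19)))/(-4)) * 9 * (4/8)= -171/208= -0.82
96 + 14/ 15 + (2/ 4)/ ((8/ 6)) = 11677/ 120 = 97.31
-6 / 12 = -0.50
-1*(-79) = 79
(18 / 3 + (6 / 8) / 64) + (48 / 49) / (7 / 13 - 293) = 143276439 / 23846144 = 6.01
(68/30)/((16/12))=17/10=1.70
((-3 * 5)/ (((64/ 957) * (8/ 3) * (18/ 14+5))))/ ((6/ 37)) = -337995/ 4096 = -82.52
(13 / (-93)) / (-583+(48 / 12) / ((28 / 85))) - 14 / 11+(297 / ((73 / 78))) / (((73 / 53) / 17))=85297409187689 / 21784461732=3915.52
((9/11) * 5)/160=9/352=0.03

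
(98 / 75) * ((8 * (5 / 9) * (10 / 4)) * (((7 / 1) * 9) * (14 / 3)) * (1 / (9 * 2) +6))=2093672 / 81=25847.80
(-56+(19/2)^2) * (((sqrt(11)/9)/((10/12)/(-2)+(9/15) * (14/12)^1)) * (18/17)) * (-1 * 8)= -32880 * sqrt(11)/289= -377.34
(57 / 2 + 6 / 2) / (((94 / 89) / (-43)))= -241101 / 188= -1282.45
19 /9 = 2.11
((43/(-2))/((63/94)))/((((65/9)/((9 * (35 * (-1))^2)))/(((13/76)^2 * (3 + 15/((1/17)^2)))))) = -17950633155/2888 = -6215593.20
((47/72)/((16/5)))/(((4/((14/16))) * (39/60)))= 8225/119808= 0.07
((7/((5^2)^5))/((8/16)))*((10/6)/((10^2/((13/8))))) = 91/2343750000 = 0.00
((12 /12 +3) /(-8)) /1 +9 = 17 /2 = 8.50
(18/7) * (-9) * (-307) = 49734/7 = 7104.86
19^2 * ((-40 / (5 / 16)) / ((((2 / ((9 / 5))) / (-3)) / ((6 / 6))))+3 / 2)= 1253031 / 10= 125303.10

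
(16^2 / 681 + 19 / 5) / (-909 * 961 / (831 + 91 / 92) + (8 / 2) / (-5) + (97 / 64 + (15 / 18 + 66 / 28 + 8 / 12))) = -487587482816 / 122060361568251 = -0.00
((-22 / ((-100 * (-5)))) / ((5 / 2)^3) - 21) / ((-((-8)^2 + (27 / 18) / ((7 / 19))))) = 4594366 / 14890625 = 0.31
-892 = -892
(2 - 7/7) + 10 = 11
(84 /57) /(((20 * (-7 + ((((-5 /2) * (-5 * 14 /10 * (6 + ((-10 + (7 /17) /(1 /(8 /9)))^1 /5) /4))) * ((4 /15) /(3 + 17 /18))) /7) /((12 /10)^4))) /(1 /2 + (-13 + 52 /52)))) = 0.13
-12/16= -3/4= -0.75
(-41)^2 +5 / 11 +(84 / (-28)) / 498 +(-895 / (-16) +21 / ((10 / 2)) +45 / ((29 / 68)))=1847.10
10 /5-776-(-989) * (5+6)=10105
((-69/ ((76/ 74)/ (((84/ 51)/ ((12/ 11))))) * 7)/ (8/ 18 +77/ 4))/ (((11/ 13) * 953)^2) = -126848358/ 2287848403093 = -0.00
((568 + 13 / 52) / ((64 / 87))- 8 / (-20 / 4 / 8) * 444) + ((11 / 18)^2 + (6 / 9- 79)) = 661240451 / 103680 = 6377.70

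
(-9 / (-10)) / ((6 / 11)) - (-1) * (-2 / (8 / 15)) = -21 / 10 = -2.10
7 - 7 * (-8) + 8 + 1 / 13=924 / 13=71.08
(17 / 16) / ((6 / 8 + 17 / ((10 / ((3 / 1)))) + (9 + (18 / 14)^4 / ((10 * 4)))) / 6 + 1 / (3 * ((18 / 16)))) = 1102059 / 2886287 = 0.38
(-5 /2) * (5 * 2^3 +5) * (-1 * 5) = 1125 /2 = 562.50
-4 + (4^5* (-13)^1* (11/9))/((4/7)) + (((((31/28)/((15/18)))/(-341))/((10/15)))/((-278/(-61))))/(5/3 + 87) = -29186512471463/1024919280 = -28476.89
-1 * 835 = -835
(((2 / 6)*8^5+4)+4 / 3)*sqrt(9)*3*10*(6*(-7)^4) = 14168589120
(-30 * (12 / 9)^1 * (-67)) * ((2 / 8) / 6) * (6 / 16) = 335 / 8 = 41.88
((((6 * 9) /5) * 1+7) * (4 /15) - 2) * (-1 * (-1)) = 206 /75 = 2.75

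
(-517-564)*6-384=-6870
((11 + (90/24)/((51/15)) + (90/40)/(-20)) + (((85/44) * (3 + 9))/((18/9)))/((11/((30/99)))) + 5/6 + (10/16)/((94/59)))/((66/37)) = 15977836133/2105668620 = 7.59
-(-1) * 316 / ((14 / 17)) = 2686 / 7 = 383.71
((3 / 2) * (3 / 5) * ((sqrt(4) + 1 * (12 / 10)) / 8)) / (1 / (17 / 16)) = 153 / 400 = 0.38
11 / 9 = 1.22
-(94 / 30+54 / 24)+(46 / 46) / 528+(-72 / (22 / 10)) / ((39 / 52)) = -129407 / 2640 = -49.02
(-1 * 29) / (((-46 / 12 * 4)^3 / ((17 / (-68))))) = -783 / 389344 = -0.00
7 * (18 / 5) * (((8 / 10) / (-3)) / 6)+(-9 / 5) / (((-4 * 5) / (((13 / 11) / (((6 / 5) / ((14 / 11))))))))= -12187 / 12100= -1.01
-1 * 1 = -1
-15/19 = -0.79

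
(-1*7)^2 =49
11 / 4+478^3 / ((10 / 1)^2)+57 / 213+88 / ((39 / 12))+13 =100809747521 / 92300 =1092196.61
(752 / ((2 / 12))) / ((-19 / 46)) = -207552 / 19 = -10923.79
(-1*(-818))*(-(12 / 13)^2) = -117792 / 169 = -696.99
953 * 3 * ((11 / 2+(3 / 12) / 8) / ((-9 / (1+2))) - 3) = -443145 / 32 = -13848.28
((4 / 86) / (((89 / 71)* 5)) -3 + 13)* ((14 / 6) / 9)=1340444 / 516645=2.59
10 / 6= 5 / 3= 1.67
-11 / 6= -1.83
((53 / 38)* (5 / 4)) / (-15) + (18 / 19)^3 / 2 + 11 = 1861627 / 164616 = 11.31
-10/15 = -2/3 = -0.67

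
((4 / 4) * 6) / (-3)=-2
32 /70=16 /35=0.46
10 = 10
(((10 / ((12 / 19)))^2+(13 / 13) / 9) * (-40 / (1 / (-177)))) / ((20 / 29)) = 15448619 / 6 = 2574769.83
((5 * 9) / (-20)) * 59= -132.75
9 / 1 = 9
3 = 3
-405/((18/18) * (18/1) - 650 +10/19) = 7695/11998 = 0.64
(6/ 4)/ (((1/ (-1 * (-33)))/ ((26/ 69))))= 429/ 23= 18.65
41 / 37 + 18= 707 / 37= 19.11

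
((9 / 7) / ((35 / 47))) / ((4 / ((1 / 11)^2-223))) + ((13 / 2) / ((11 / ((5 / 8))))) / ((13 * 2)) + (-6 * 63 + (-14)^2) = -263946093 / 948640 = -278.24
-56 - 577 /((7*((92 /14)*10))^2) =-11850177 /211600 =-56.00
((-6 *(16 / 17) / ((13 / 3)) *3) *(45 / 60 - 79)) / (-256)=-8451 / 7072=-1.19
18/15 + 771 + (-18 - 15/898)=3386283/4490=754.18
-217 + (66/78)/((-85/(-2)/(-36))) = -240577/1105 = -217.72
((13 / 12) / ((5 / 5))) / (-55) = -13 / 660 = -0.02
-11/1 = -11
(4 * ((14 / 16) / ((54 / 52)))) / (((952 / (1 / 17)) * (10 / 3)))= 13 / 208080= 0.00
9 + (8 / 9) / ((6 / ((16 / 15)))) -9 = 64 / 405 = 0.16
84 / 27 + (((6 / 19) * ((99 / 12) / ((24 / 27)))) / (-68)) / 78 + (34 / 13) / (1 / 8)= 116256655 / 4837248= 24.03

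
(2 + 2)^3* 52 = 3328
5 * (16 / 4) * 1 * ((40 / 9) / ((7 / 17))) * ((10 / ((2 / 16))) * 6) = 2176000 / 21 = 103619.05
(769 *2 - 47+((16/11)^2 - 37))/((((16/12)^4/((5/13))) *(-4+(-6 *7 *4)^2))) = 7135695/1136385536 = 0.01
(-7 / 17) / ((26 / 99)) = -693 / 442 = -1.57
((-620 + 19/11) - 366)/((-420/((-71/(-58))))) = 256239/89320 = 2.87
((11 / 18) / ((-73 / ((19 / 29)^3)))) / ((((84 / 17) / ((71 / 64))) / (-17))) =1548138031 / 172285456896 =0.01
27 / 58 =0.47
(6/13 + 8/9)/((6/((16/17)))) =1264/5967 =0.21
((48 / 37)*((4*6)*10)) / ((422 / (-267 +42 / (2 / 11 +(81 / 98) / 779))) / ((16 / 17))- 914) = -528493455360 / 1571822569849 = -0.34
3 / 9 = 1 / 3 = 0.33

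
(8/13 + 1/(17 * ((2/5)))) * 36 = 6066/221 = 27.45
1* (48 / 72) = 2 / 3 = 0.67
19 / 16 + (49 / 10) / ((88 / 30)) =503 / 176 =2.86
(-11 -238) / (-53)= 249 / 53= 4.70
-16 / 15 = -1.07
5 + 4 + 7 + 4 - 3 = 17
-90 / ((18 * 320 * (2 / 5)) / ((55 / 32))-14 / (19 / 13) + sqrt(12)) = -32701702275 / 483593182846 + 49141125 * sqrt(3) / 483593182846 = -0.07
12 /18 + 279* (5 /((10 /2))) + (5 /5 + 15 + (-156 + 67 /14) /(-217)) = 2701057 /9114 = 296.36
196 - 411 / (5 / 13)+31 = -841.60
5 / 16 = 0.31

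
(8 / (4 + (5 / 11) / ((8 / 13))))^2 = 495616 / 173889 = 2.85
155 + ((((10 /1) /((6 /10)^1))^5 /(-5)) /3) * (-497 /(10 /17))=52806362995 /729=72436711.93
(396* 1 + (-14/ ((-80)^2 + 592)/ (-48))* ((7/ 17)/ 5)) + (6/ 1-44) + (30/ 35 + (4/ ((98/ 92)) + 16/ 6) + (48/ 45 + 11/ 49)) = 256203271649/ 698920320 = 366.57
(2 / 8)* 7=7 / 4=1.75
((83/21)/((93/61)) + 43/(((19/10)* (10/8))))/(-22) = -768029/816354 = -0.94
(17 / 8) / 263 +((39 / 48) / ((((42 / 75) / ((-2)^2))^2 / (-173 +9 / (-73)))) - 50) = -54387892091 / 7526008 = -7226.66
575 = 575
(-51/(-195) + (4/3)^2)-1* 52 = -29227/585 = -49.96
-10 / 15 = -2 / 3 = -0.67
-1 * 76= -76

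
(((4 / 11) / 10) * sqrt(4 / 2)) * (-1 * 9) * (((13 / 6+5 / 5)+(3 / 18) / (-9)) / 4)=-17 * sqrt(2) / 66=-0.36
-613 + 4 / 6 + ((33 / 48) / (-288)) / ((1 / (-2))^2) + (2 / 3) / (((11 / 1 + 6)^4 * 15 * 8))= -294586501463 / 481080960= -612.34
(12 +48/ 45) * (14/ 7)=392/ 15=26.13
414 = 414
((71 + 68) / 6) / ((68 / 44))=1529 / 102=14.99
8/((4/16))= 32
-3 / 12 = -1 / 4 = -0.25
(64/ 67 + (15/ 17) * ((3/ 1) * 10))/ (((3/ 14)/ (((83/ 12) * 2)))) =18149278/ 10251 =1770.49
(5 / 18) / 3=5 / 54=0.09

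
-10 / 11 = -0.91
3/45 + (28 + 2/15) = 141/5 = 28.20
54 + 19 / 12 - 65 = -113 / 12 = -9.42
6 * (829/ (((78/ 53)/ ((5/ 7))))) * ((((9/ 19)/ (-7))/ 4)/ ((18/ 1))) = -2.27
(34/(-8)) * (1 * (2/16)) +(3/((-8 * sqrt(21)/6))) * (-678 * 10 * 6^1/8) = -17/32 +15255 * sqrt(21)/28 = 2496.15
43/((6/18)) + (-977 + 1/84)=-71231/84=-847.99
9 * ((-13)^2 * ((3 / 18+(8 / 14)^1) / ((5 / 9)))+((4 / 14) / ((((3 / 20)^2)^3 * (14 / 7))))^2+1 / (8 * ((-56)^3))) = 587203398205952728139 / 414797967360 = 1415637115.93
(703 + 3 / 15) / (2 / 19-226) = -16701 / 5365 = -3.11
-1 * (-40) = 40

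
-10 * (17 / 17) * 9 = -90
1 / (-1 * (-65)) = 1 / 65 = 0.02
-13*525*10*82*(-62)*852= 295629516000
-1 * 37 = -37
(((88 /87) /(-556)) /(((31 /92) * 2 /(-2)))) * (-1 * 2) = -4048 /374883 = -0.01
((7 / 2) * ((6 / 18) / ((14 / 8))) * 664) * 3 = 1328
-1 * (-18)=18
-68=-68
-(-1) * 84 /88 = 21 /22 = 0.95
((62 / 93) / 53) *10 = 20 / 159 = 0.13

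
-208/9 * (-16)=3328/9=369.78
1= 1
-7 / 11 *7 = -49 / 11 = -4.45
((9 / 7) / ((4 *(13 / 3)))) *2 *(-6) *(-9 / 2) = 4.01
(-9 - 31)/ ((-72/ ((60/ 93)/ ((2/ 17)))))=3.05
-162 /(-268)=81 /134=0.60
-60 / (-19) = 60 / 19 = 3.16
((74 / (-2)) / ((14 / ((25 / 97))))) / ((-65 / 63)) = 1665 / 2522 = 0.66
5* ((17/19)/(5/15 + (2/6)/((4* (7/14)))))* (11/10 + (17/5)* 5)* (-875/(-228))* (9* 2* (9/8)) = 72694125/5776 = 12585.55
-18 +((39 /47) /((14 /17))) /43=-508629 /28294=-17.98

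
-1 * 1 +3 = 2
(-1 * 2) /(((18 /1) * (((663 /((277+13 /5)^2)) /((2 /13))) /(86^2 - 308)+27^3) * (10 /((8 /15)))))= -12313613824 /40899745292663025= -0.00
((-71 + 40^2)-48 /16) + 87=1613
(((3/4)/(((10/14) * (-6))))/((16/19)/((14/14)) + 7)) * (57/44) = -7581/262240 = -0.03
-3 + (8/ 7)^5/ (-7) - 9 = -1444556/ 117649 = -12.28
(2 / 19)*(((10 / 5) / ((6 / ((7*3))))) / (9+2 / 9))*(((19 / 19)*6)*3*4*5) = 45360 / 1577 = 28.76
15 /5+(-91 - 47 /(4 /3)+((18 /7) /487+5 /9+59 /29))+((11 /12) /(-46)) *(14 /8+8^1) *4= -19880072441 /163713816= -121.43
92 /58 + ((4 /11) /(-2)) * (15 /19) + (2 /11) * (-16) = -808 /551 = -1.47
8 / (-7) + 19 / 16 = 5 / 112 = 0.04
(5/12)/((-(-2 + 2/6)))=1/4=0.25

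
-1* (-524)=524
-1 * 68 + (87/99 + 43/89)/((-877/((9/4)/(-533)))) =-31118479252/457624739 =-68.00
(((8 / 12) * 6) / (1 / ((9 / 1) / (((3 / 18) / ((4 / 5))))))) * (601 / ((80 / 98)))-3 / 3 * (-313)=3188317 / 25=127532.68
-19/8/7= -19/56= -0.34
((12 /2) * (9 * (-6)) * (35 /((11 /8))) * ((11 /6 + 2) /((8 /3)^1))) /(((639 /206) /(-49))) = 146262060 /781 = 187275.36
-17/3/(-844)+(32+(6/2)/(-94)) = 31.97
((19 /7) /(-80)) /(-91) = 19 /50960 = 0.00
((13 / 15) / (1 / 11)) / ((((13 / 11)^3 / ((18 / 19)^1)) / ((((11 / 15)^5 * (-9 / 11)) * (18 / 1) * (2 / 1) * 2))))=-68.36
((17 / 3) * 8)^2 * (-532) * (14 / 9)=-137758208 / 81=-1700718.62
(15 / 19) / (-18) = -0.04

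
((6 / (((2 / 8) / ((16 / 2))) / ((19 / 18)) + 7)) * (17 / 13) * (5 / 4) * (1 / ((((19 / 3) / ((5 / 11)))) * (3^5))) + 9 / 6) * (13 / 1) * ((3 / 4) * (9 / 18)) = 24759671 / 3385008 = 7.31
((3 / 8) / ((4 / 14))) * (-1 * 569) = -11949 / 16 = -746.81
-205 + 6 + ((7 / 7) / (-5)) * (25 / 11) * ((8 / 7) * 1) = -15363 / 77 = -199.52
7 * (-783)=-5481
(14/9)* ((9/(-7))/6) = -1/3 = -0.33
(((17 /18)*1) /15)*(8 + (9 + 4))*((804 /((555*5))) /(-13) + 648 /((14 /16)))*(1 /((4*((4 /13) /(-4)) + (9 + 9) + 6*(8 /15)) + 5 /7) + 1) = 1024.49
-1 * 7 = -7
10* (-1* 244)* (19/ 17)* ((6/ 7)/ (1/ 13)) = -3616080/ 119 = -30387.23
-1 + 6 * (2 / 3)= 3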